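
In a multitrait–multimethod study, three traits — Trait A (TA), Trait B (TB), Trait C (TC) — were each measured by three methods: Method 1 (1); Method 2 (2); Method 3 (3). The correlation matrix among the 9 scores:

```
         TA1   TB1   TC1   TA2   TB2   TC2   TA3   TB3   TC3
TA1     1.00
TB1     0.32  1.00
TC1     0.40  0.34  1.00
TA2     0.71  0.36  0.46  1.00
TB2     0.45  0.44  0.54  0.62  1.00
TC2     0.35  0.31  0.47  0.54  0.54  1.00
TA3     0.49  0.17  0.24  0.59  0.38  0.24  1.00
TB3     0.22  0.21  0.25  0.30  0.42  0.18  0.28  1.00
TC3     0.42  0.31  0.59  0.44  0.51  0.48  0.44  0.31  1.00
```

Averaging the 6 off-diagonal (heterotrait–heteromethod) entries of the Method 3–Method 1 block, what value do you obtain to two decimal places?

0.27

HTHM values (method 3 × method 1): 0.17, 0.24, 0.22, 0.25, 0.42, 0.31; mean = 1.61/6 = 0.27.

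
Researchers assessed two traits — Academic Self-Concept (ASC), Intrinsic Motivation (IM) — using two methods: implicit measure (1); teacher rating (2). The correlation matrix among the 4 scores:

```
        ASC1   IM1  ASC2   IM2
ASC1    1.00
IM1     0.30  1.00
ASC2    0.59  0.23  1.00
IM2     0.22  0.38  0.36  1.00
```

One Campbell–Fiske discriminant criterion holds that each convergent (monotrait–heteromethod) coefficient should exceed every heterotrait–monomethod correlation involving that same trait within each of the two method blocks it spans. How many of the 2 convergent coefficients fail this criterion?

Checking each validity diagonal entry against its comparison values:
ASC (methods 1·2): 0.59 vs {0.30, 0.36} → pass.
IM (methods 1·2): 0.38 vs {0.30, 0.36} → pass.
0 of 2 fail.

0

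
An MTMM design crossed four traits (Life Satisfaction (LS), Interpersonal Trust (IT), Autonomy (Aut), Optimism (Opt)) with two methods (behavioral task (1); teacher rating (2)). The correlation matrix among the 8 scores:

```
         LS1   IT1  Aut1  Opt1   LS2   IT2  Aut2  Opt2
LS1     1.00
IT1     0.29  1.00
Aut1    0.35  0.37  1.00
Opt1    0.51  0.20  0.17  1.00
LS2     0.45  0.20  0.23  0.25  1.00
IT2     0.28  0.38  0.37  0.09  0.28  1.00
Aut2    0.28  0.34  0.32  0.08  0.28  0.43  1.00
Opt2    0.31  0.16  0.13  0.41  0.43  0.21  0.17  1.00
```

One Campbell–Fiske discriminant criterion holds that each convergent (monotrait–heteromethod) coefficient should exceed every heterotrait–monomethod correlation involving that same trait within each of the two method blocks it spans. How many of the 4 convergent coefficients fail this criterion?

Each convergent coefficient versus the relevant comparison correlations:
LS (methods 1·2): 0.45 vs {0.29, 0.28, 0.35, 0.28, 0.51, 0.43} → fail.
IT (methods 1·2): 0.38 vs {0.29, 0.28, 0.37, 0.43, 0.20, 0.21} → fail.
Aut (methods 1·2): 0.32 vs {0.35, 0.28, 0.37, 0.43, 0.17, 0.17} → fail.
Opt (methods 1·2): 0.41 vs {0.51, 0.43, 0.20, 0.21, 0.17, 0.17} → fail.
4 of 4 fail.

4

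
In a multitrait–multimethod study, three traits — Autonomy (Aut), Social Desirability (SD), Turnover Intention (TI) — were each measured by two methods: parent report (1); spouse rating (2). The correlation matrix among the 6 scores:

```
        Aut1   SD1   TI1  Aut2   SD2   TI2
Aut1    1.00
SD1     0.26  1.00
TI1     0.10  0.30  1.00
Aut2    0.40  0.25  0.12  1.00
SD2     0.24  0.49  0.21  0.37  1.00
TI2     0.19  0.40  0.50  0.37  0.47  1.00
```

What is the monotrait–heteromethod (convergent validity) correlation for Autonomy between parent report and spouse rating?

0.40

Same trait (Aut), different methods: r(Aut1, Aut2) = 0.40.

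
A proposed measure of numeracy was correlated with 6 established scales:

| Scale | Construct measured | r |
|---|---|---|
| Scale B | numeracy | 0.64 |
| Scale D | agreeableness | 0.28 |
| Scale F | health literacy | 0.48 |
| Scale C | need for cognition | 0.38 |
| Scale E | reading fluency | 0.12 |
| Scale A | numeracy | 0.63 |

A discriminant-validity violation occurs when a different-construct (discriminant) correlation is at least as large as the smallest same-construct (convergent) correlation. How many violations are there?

Convergent (same construct = numeracy): Scale B, Scale A.
Smallest convergent = 0.63. Discriminant values: 0.28, 0.48, 0.38, 0.12; count ≥ 0.63 → 0.

0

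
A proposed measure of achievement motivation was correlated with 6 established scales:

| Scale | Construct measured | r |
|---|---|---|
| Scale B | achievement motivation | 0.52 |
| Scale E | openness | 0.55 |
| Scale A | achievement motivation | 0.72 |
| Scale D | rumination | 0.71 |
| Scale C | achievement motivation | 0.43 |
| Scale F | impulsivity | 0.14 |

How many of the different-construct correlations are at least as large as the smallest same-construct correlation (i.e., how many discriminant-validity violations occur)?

Convergent (same construct = achievement motivation): Scale B, Scale A, Scale C.
Smallest convergent = 0.43. Discriminant values: 0.55, 0.71, 0.14; count ≥ 0.43 → 2.

2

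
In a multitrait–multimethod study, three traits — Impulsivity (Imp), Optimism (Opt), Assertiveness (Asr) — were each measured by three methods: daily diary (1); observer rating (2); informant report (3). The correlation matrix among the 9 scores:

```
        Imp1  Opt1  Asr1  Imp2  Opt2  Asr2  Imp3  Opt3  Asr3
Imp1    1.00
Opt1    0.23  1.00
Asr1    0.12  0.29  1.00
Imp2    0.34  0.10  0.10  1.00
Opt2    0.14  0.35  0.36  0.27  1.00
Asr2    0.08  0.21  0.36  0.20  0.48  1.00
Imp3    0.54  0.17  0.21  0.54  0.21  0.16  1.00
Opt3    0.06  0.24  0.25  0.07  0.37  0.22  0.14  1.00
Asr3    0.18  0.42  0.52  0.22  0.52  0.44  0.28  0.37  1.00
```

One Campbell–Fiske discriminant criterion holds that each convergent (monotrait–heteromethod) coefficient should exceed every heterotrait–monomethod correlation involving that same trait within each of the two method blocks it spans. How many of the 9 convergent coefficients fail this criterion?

5

Checking each validity diagonal entry against its comparison values:
Imp (methods 1·2): 0.34 vs {0.23, 0.27, 0.12, 0.20} → pass.
Imp (methods 1·3): 0.54 vs {0.23, 0.14, 0.12, 0.28} → pass.
Imp (methods 2·3): 0.54 vs {0.27, 0.14, 0.20, 0.28} → pass.
Opt (methods 1·2): 0.35 vs {0.23, 0.27, 0.29, 0.48} → fail.
Opt (methods 1·3): 0.24 vs {0.23, 0.14, 0.29, 0.37} → fail.
Opt (methods 2·3): 0.37 vs {0.27, 0.14, 0.48, 0.37} → fail.
Asr (methods 1·2): 0.36 vs {0.12, 0.20, 0.29, 0.48} → fail.
Asr (methods 1·3): 0.52 vs {0.12, 0.28, 0.29, 0.37} → pass.
Asr (methods 2·3): 0.44 vs {0.20, 0.28, 0.48, 0.37} → fail.
5 of 9 fail.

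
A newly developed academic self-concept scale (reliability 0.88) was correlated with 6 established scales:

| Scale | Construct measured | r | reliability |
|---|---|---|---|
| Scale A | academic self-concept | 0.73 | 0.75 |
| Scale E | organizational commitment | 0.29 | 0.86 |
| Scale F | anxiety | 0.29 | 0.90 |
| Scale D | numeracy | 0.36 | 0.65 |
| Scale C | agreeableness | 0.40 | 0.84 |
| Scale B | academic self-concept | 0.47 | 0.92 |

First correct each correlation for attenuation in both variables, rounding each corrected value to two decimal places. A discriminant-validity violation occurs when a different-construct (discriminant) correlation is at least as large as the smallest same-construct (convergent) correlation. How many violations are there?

Disattenuated r (r / √(r_scale · r_new)):
  Scale A (conv): 0.73 / √(0.75·0.88) = 0.90
  Scale E (disc): 0.29 / √(0.86·0.88) = 0.33
  Scale F (disc): 0.29 / √(0.90·0.88) = 0.33
  Scale D (disc): 0.36 / √(0.65·0.88) = 0.48
  Scale C (disc): 0.40 / √(0.84·0.88) = 0.47
  Scale B (conv): 0.47 / √(0.92·0.88) = 0.52
Smallest convergent = 0.52. Discriminant values: 0.33, 0.33, 0.48, 0.47; count ≥ 0.52 → 0.

0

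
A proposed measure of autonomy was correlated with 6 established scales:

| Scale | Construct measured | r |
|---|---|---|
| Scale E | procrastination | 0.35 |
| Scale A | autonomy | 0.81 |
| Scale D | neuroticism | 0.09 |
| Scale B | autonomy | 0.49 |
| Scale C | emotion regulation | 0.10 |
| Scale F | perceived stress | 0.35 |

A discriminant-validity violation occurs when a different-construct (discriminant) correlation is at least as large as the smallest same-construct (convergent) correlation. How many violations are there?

0

Convergent (same construct = autonomy): Scale A, Scale B.
Smallest convergent = 0.49. Discriminant values: 0.35, 0.09, 0.10, 0.35; count ≥ 0.49 → 0.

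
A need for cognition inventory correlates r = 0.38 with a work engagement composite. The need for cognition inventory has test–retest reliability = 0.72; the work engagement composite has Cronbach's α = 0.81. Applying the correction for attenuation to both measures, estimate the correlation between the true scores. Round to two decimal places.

r_true = r_obs / √(r_xx · r_yy) = 0.38 / √(0.72 × 0.81) = 0.38 / √0.5832 = 0.38 / 0.7637 ≈ 0.50.

0.50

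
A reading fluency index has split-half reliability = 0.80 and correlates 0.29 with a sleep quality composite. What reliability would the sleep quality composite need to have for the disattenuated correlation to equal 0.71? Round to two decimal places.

0.21

r_true = r_obs / √(r_xx · r_yy) ⇒ 0.71 = 0.29 / √(0.80 · r_yy).
√(0.80 · r_yy) = 0.29 / 0.71 = 0.4085; 0.80 · r_yy = 0.1669; r_yy = 0.1669 / 0.80 ≈ 0.21.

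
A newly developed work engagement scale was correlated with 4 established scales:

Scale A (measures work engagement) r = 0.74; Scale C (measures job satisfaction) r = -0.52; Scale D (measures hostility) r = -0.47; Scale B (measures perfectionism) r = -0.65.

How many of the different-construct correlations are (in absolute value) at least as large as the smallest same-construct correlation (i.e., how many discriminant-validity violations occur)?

0

Convergent (same construct = work engagement): Scale A.
Smallest convergent = 0.74. Discriminant |r|: 0.52, 0.47, 0.65; count ≥ 0.74 → 0.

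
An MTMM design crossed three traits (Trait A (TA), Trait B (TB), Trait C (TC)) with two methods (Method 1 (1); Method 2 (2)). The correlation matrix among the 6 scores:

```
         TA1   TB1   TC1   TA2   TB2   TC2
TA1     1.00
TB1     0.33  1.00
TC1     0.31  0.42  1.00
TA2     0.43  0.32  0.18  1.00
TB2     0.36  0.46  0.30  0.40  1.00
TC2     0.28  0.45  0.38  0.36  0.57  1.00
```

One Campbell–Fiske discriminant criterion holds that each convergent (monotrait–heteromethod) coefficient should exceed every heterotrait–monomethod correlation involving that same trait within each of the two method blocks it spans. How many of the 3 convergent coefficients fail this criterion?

2

Convergent coefficients and their comparison sets:
TA (methods 1·2): 0.43 vs {0.33, 0.40, 0.31, 0.36} → pass.
TB (methods 1·2): 0.46 vs {0.33, 0.40, 0.42, 0.57} → fail.
TC (methods 1·2): 0.38 vs {0.31, 0.36, 0.42, 0.57} → fail.
2 of 3 fail.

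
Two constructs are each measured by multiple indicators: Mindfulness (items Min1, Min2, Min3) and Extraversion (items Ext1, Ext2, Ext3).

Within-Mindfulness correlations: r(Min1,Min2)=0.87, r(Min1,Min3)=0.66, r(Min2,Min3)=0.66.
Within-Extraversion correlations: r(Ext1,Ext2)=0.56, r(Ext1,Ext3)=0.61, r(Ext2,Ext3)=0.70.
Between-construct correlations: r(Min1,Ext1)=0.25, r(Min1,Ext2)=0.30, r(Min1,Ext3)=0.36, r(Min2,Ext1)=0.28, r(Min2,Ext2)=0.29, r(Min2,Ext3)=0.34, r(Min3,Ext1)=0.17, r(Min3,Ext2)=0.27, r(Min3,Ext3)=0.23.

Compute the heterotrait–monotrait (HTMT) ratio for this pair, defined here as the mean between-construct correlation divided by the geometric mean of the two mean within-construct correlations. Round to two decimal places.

Between-construct mean = 2.49/9 = 0.2767.
Mean within-Min = 2.19/3 = 0.7300; mean within-Ext = 1.87/3 = 0.6233.
Geometric mean = √(0.7300 × 0.6233) = 0.6745.
HTMT = 0.2767 / 0.6745 = 0.41.

0.41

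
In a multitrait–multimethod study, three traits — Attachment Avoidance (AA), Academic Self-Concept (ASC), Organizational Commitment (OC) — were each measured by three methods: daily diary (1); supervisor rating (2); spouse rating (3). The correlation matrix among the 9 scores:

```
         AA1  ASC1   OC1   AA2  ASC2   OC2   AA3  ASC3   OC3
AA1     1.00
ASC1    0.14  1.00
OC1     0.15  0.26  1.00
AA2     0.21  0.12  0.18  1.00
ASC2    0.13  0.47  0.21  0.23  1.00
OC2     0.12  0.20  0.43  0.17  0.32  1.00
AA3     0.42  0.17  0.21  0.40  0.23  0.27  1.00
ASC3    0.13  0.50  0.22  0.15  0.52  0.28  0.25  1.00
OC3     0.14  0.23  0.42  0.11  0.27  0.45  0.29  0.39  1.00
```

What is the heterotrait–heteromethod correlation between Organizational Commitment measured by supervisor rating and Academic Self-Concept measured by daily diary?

Different traits and methods: r(OC2, ASC1) = 0.20.

0.20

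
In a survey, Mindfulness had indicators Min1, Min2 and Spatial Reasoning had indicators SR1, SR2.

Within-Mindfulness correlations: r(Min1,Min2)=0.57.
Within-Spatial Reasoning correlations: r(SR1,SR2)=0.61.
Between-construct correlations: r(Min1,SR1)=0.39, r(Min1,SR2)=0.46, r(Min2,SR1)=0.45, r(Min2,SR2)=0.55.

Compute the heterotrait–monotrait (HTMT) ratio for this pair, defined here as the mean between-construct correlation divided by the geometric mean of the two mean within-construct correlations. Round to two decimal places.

0.78

Between-construct mean = 1.85/4 = 0.4625.
Mean within-Min = 0.57/1 = 0.5700; mean within-SR = 0.61/1 = 0.6100.
Geometric mean = √(0.5700 × 0.6100) = 0.5897.
HTMT = 0.4625 / 0.5897 = 0.78.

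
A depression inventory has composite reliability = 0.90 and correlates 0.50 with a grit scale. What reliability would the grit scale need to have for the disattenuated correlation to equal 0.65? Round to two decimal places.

r_true = r_obs / √(r_xx · r_yy) ⇒ 0.65 = 0.50 / √(0.90 · r_yy).
√(0.90 · r_yy) = 0.50 / 0.65 = 0.7692; 0.90 · r_yy = 0.5917; r_yy = 0.5917 / 0.90 ≈ 0.66.

0.66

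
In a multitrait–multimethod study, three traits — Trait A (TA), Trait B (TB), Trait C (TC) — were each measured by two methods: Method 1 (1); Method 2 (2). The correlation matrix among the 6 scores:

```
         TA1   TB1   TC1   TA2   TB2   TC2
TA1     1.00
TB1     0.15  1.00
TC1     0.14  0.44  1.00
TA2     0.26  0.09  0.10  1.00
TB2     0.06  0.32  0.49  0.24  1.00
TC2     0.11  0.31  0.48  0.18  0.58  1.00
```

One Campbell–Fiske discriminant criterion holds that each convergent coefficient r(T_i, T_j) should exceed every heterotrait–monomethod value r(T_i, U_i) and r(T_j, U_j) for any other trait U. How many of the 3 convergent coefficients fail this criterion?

2

Convergent coefficients and their comparison sets:
TA (methods 1·2): 0.26 vs {0.15, 0.24, 0.14, 0.18} → pass.
TB (methods 1·2): 0.32 vs {0.15, 0.24, 0.44, 0.58} → fail.
TC (methods 1·2): 0.48 vs {0.14, 0.18, 0.44, 0.58} → fail.
2 of 3 fail.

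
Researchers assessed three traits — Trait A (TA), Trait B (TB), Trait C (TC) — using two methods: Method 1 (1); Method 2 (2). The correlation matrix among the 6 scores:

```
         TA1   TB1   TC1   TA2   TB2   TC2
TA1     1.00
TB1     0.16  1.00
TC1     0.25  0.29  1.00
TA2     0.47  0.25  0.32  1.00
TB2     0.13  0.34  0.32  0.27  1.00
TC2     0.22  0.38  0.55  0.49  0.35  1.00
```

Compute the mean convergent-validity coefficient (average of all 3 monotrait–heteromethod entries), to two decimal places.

0.45

Convergent values: 0.47, 0.34, 0.55; mean = 1.36/3 = 0.45.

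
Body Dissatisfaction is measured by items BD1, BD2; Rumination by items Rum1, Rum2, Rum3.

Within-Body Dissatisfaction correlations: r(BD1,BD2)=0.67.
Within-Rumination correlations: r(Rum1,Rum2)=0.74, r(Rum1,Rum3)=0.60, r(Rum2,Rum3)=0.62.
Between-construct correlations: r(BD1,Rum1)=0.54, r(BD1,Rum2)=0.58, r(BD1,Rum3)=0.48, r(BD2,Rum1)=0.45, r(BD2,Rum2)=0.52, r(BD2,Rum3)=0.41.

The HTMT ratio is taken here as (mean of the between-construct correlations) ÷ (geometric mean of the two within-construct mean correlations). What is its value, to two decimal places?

Mean between = 2.98/6 = 0.4967.
Mean within-BD = 0.67/1 = 0.6700; mean within-Rum = 1.96/3 = 0.6533.
Geometric mean = √(0.6700 × 0.6533) = 0.6616.
HTMT = 0.4967 / 0.6616 = 0.75.

0.75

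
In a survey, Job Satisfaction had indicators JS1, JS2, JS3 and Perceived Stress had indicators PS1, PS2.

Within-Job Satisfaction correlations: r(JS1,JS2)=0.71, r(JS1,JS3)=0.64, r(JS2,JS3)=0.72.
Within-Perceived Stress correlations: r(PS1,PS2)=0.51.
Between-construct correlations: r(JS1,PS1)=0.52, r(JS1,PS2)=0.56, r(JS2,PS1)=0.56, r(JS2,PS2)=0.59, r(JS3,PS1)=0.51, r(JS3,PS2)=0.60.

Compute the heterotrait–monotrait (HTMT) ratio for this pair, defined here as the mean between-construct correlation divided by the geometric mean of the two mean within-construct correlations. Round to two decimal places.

0.94

Between-construct mean = 3.34/6 = 0.5567.
Mean within-JS = 2.07/3 = 0.6900; mean within-PS = 0.51/1 = 0.5100.
Geometric mean = √(0.6900 × 0.5100) = 0.5932.
HTMT = 0.5567 / 0.5932 = 0.94.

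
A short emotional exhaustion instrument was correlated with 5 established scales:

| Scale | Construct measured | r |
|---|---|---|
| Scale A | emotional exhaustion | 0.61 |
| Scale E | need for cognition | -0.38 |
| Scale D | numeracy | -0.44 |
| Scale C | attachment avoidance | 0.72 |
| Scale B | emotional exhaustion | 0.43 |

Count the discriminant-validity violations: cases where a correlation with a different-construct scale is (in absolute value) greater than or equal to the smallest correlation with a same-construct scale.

Convergent (same construct = emotional exhaustion): Scale A, Scale B.
Smallest convergent = 0.43. Discriminant |r|: 0.38, 0.44, 0.72; count ≥ 0.43 → 2.

2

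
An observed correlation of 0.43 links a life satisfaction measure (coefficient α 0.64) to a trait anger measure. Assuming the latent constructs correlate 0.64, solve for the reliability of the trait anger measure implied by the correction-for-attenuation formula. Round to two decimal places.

r_true = r_obs / √(r_xx · r_yy) ⇒ 0.64 = 0.43 / √(0.64 · r_yy).
√(0.64 · r_yy) = 0.43 / 0.64 = 0.6719; 0.64 · r_yy = 0.4514; r_yy = 0.4514 / 0.64 ≈ 0.71.

0.71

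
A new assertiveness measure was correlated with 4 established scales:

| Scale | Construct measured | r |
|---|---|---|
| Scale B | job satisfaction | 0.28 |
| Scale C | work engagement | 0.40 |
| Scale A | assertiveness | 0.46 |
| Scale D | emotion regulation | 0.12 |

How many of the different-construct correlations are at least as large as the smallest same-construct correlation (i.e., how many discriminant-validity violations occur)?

0

Convergent (same construct = assertiveness): Scale A.
Smallest convergent = 0.46. Discriminant values: 0.28, 0.40, 0.12; count ≥ 0.46 → 0.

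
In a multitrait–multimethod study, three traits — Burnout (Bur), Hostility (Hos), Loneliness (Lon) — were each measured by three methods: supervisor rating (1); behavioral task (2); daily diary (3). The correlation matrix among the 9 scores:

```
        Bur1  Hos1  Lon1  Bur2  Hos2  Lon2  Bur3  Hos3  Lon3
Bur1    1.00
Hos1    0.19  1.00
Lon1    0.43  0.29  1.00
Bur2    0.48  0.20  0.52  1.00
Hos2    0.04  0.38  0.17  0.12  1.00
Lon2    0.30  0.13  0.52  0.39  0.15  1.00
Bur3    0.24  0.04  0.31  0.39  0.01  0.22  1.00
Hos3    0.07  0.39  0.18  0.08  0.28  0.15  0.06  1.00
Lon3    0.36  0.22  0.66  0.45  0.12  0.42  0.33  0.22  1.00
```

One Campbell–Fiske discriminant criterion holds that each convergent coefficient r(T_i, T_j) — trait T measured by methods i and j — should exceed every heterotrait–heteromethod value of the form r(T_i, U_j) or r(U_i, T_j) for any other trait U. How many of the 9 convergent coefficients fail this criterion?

Checking each validity diagonal entry against its comparison values:
Bur (methods 1·2): 0.48 vs {0.04, 0.20, 0.30, 0.52} → fail.
Bur (methods 1·3): 0.24 vs {0.07, 0.04, 0.36, 0.31} → fail.
Bur (methods 2·3): 0.39 vs {0.08, 0.01, 0.45, 0.22} → fail.
Hos (methods 1·2): 0.38 vs {0.20, 0.04, 0.13, 0.17} → pass.
Hos (methods 1·3): 0.39 vs {0.04, 0.07, 0.22, 0.18} → pass.
Hos (methods 2·3): 0.28 vs {0.01, 0.08, 0.12, 0.15} → pass.
Lon (methods 1·2): 0.52 vs {0.52, 0.30, 0.17, 0.13} → fail.
Lon (methods 1·3): 0.66 vs {0.31, 0.36, 0.18, 0.22} → pass.
Lon (methods 2·3): 0.42 vs {0.22, 0.45, 0.15, 0.12} → fail.
5 of 9 fail.

5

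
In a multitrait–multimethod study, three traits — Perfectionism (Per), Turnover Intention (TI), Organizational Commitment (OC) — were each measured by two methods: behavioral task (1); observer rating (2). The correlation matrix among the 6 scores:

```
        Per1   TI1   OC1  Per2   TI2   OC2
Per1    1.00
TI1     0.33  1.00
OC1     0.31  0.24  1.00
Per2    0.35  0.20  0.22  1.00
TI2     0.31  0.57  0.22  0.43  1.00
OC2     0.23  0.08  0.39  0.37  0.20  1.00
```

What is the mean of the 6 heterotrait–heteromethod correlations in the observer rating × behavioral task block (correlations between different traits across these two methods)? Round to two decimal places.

HTHM values (method 2 × method 1): 0.20, 0.22, 0.31, 0.22, 0.23, 0.08; mean = 1.26/6 = 0.21.

0.21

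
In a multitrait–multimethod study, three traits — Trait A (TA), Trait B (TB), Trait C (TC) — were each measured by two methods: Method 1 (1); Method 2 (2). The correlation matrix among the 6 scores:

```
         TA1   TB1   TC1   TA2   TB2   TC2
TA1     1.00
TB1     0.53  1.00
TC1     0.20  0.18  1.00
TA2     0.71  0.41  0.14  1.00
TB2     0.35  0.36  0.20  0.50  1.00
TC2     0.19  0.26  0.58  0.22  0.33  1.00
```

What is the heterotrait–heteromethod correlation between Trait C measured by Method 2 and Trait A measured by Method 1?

Different traits and methods: r(TC2, TA1) = 0.19.

0.19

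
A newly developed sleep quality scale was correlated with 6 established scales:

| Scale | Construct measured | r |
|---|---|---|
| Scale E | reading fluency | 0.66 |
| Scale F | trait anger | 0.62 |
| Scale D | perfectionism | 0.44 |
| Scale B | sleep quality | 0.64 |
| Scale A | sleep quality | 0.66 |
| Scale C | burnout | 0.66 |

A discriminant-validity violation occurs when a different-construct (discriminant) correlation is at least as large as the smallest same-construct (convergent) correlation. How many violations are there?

Convergent (same construct = sleep quality): Scale B, Scale A.
Smallest convergent = 0.64. Discriminant values: 0.66, 0.62, 0.44, 0.66; count ≥ 0.64 → 2.

2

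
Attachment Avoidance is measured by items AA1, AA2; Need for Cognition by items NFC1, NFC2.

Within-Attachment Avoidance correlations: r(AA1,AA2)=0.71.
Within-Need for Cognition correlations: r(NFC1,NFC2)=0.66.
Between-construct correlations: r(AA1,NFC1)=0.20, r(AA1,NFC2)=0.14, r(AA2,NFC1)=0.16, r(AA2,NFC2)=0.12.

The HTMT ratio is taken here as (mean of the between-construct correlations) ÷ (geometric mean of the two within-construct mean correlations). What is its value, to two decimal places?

Mean between = 0.62/4 = 0.1550.
Mean within-AA = 0.71/1 = 0.7100; mean within-NFC = 0.66/1 = 0.6600.
Geometric mean = √(0.7100 × 0.6600) = 0.6845.
HTMT = 0.1550 / 0.6845 = 0.23.

0.23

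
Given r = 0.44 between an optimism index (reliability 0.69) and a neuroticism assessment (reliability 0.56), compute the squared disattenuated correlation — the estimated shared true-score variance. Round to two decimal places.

0.50

Disattenuated r = 0.44 / √(0.69 × 0.56) = 0.44 / 0.6216 = 0.7079.
Shared true-score variance = 0.7079² = 0.5011 ≈ 0.50.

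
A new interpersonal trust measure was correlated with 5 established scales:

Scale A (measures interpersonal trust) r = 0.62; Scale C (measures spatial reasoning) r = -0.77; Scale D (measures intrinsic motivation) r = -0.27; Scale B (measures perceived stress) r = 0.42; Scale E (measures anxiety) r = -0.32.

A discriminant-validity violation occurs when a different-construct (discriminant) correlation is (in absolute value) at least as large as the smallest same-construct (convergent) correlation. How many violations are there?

Convergent (same construct = interpersonal trust): Scale A.
Smallest convergent = 0.62. Discriminant |r|: 0.77, 0.27, 0.42, 0.32; count ≥ 0.62 → 1.

1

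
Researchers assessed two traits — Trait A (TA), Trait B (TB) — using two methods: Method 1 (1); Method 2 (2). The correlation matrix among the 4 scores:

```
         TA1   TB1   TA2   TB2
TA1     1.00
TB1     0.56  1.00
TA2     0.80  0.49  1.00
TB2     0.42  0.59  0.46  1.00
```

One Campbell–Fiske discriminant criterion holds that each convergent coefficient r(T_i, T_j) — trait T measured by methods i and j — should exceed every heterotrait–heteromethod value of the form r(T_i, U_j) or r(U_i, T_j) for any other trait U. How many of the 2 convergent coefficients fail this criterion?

Convergent coefficients and their comparison sets:
TA (methods 1·2): 0.80 vs {0.42, 0.49} → pass.
TB (methods 1·2): 0.59 vs {0.49, 0.42} → pass.
0 of 2 fail.

0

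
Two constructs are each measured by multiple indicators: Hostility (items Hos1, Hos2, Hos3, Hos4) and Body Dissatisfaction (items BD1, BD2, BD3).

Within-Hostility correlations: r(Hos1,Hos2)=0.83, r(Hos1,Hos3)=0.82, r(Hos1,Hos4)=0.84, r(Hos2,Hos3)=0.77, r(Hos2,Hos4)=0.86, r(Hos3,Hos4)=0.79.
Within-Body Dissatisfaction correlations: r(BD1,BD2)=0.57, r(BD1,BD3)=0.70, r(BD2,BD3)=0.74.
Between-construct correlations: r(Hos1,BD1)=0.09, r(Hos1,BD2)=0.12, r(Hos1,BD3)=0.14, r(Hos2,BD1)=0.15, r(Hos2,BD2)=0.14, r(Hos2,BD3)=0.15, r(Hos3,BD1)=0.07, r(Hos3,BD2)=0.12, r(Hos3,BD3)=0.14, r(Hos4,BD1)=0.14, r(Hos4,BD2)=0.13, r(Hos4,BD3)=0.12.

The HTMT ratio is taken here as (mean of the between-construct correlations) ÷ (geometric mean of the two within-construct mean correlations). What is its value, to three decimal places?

0.170

Mean between = 1.51/12 = 0.1258.
Mean within-Hos = 4.91/6 = 0.8183; mean within-BD = 2.01/3 = 0.6700.
Geometric mean = √(0.8183 × 0.6700) = 0.7404.
HTMT = 0.1258 / 0.7404 = 0.170.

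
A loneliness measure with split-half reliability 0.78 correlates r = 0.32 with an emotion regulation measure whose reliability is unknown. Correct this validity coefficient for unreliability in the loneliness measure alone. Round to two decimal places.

Single correction: r_c = r_obs / √r_xx = 0.32 / √0.78 = 0.32 / 0.8832 ≈ 0.36.

0.36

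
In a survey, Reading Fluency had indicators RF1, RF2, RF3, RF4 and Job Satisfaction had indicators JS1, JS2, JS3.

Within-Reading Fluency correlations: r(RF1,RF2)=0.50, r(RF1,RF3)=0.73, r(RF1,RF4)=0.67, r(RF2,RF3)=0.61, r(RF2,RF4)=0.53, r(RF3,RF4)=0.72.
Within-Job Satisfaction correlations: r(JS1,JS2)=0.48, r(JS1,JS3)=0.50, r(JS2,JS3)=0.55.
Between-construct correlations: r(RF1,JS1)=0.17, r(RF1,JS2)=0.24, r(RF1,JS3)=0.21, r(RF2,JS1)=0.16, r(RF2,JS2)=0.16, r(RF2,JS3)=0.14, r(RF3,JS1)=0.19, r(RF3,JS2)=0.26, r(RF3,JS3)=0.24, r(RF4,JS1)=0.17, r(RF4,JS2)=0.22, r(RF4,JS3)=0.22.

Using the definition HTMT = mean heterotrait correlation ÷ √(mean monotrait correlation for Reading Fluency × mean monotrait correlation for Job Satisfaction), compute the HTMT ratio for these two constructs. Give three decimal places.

Between-construct mean = 2.38/12 = 0.1983.
Mean within-RF = 3.76/6 = 0.6267; mean within-JS = 1.53/3 = 0.5100.
Geometric mean = √(0.6267 × 0.5100) = 0.5653.
HTMT = 0.1983 / 0.5653 = 0.351.

0.351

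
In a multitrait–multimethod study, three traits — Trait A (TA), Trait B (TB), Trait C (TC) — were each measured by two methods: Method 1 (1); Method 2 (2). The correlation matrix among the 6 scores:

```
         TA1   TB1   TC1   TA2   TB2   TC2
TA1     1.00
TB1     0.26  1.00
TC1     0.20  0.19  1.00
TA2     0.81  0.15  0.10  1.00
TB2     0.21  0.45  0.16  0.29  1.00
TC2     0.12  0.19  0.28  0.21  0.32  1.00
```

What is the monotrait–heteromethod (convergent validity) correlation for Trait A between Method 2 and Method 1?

Same trait (TA), different methods: r(TA2, TA1) = 0.81.

0.81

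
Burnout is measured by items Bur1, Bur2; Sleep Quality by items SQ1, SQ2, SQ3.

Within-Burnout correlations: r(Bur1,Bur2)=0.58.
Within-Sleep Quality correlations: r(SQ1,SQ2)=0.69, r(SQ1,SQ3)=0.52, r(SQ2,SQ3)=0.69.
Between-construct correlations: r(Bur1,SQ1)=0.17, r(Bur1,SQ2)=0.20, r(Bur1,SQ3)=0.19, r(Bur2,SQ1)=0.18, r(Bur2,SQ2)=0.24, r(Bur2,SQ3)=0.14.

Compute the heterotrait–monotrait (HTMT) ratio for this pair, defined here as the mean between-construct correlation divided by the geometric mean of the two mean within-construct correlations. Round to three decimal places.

0.308

Mean between = 1.12/6 = 0.1867.
Mean within-Bur = 0.58/1 = 0.5800; mean within-SQ = 1.90/3 = 0.6333.
Geometric mean = √(0.5800 × 0.6333) = 0.6061.
HTMT = 0.1867 / 0.6061 = 0.308.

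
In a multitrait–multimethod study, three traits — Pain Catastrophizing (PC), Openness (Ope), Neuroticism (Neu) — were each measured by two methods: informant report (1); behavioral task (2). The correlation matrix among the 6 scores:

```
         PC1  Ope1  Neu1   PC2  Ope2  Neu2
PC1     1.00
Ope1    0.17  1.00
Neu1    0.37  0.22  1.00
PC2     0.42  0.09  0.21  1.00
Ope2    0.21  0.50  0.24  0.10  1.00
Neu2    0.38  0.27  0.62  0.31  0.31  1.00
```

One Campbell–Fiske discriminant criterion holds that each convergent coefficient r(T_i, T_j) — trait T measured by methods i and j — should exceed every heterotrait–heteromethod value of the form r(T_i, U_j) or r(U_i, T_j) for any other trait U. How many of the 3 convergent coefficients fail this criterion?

0

Convergent coefficients and their comparison sets:
PC (methods 1·2): 0.42 vs {0.21, 0.09, 0.38, 0.21} → pass.
Ope (methods 1·2): 0.50 vs {0.09, 0.21, 0.27, 0.24} → pass.
Neu (methods 1·2): 0.62 vs {0.21, 0.38, 0.24, 0.27} → pass.
0 of 3 fail.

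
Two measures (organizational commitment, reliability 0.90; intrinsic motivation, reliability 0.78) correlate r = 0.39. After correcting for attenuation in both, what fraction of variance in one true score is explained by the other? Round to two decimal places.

0.22

Disattenuated r = 0.39 / √(0.90 × 0.78) = 0.39 / 0.8379 = 0.4654.
Shared true-score variance = 0.4654² = 0.2166 ≈ 0.22.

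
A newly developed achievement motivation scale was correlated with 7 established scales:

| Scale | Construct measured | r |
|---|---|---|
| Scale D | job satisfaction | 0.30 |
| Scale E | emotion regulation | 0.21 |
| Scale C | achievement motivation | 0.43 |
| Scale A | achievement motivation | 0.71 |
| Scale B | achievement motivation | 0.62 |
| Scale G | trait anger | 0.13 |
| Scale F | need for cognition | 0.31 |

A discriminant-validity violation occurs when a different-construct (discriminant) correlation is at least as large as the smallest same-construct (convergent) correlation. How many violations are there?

Convergent (same construct = achievement motivation): Scale C, Scale A, Scale B.
Smallest convergent = 0.43. Discriminant values: 0.30, 0.21, 0.13, 0.31; count ≥ 0.43 → 0.

0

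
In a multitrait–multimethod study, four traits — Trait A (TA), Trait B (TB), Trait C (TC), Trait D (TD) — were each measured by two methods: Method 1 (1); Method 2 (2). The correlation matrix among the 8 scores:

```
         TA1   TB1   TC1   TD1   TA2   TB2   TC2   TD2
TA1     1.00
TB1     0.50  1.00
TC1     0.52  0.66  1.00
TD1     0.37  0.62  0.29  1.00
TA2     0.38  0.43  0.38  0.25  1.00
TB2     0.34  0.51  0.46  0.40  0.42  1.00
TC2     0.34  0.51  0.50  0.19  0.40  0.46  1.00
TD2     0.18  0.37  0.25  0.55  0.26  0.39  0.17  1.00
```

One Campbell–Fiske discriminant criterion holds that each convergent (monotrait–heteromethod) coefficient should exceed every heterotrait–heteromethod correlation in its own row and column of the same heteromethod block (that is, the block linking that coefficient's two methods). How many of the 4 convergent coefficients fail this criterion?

Convergent coefficients and their comparison sets:
TA (methods 1·2): 0.38 vs {0.34, 0.43, 0.34, 0.38, 0.18, 0.25} → fail.
TB (methods 1·2): 0.51 vs {0.43, 0.34, 0.51, 0.46, 0.37, 0.40} → fail.
TC (methods 1·2): 0.50 vs {0.38, 0.34, 0.46, 0.51, 0.25, 0.19} → fail.
TD (methods 1·2): 0.55 vs {0.25, 0.18, 0.40, 0.37, 0.19, 0.25} → pass.
3 of 4 fail.

3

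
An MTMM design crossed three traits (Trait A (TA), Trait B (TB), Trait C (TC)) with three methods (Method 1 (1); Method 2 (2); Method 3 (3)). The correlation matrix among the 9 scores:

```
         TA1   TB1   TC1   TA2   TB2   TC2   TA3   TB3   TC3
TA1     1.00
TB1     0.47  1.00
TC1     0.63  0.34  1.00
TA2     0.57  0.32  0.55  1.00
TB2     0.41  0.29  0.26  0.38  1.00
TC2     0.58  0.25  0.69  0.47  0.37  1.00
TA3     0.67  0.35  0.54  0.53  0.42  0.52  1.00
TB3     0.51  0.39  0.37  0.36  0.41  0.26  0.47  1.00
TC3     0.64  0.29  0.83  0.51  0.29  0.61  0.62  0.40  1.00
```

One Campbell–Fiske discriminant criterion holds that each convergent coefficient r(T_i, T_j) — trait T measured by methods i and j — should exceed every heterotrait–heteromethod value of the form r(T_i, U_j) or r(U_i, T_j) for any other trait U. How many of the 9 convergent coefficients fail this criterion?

Checking each validity diagonal entry against its comparison values:
TA (methods 1·2): 0.57 vs {0.41, 0.32, 0.58, 0.55} → fail.
TA (methods 1·3): 0.67 vs {0.51, 0.35, 0.64, 0.54} → pass.
TA (methods 2·3): 0.53 vs {0.36, 0.42, 0.51, 0.52} → pass.
TB (methods 1·2): 0.29 vs {0.32, 0.41, 0.25, 0.26} → fail.
TB (methods 1·3): 0.39 vs {0.35, 0.51, 0.29, 0.37} → fail.
TB (methods 2·3): 0.41 vs {0.42, 0.36, 0.29, 0.26} → fail.
TC (methods 1·2): 0.69 vs {0.55, 0.58, 0.26, 0.25} → pass.
TC (methods 1·3): 0.83 vs {0.54, 0.64, 0.37, 0.29} → pass.
TC (methods 2·3): 0.61 vs {0.52, 0.51, 0.26, 0.29} → pass.
4 of 9 fail.

4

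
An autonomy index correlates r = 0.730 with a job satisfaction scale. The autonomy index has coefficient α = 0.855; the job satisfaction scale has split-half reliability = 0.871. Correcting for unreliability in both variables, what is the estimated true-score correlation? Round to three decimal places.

0.846

r_true = r_obs / √(r_xx · r_yy) = 0.730 / √(0.855 × 0.871) = 0.730 / √0.744705 = 0.730 / 0.8630 ≈ 0.846.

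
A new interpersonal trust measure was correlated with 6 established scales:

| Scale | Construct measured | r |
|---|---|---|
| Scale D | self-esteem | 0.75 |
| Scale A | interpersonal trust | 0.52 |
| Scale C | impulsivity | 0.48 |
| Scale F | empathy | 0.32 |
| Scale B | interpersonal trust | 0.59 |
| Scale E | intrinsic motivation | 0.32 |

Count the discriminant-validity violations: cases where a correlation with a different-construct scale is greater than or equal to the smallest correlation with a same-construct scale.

Convergent (same construct = interpersonal trust): Scale A, Scale B.
Smallest convergent = 0.52. Discriminant values: 0.75, 0.48, 0.32, 0.32; count ≥ 0.52 → 1.

1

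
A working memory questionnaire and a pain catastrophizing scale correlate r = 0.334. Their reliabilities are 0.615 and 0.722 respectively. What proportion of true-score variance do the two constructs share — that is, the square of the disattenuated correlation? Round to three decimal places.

Disattenuated r = 0.334 / √(0.615 × 0.722) = 0.334 / 0.6664 = 0.5012.
Shared true-score variance = 0.5012² = 0.2512 ≈ 0.251.

0.251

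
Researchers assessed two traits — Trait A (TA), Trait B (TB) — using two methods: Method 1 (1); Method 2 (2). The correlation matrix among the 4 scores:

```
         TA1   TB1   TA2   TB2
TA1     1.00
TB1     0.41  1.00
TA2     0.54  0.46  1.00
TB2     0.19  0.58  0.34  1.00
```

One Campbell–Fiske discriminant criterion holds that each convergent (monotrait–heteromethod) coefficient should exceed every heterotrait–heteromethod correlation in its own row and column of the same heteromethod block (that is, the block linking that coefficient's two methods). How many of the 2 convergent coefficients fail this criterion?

Checking each validity diagonal entry against its comparison values:
TA (methods 1·2): 0.54 vs {0.19, 0.46} → pass.
TB (methods 1·2): 0.58 vs {0.46, 0.19} → pass.
0 of 2 fail.

0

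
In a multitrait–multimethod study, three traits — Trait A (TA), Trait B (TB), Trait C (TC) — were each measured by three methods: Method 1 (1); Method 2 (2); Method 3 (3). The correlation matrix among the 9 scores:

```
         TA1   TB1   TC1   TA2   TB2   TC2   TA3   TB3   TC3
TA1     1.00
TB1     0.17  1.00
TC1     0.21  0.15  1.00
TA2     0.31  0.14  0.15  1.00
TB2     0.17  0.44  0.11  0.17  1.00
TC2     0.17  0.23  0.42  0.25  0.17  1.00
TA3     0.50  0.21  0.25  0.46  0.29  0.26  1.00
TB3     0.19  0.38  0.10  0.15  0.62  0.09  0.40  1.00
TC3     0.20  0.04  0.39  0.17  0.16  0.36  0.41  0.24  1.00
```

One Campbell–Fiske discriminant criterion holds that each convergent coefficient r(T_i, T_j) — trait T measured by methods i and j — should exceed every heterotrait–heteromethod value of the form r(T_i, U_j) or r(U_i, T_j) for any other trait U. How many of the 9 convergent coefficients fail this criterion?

Each convergent coefficient versus the relevant comparison correlations:
TA (methods 1·2): 0.31 vs {0.17, 0.14, 0.17, 0.15} → pass.
TA (methods 1·3): 0.50 vs {0.19, 0.21, 0.20, 0.25} → pass.
TA (methods 2·3): 0.46 vs {0.15, 0.29, 0.17, 0.26} → pass.
TB (methods 1·2): 0.44 vs {0.14, 0.17, 0.23, 0.11} → pass.
TB (methods 1·3): 0.38 vs {0.21, 0.19, 0.04, 0.10} → pass.
TB (methods 2·3): 0.62 vs {0.29, 0.15, 0.16, 0.09} → pass.
TC (methods 1·2): 0.42 vs {0.15, 0.17, 0.11, 0.23} → pass.
TC (methods 1·3): 0.39 vs {0.25, 0.20, 0.10, 0.04} → pass.
TC (methods 2·3): 0.36 vs {0.26, 0.17, 0.09, 0.16} → pass.
0 of 9 fail.

0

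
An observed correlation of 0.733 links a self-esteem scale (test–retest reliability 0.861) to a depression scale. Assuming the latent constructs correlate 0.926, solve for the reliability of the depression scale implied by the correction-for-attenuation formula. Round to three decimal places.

0.728

r_true = r_obs / √(r_xx · r_yy) ⇒ 0.926 = 0.733 / √(0.861 · r_yy).
√(0.861 · r_yy) = 0.733 / 0.926 = 0.7916; 0.861 · r_yy = 0.6266; r_yy = 0.6266 / 0.861 ≈ 0.728.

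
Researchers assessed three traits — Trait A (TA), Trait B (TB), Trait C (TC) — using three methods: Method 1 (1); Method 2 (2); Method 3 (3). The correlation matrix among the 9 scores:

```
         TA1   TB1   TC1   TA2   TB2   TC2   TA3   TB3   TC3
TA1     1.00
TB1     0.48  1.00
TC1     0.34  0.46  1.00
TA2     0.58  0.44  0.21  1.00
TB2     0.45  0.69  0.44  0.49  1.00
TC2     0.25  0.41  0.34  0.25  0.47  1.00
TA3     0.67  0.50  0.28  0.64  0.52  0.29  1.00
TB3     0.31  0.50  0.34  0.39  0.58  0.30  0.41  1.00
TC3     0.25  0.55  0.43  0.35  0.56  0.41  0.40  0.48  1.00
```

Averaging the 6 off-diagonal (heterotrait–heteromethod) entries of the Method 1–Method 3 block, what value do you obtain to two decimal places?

HTHM values (method 1 × method 3): 0.31, 0.25, 0.50, 0.55, 0.28, 0.34; mean = 2.23/6 = 0.37.

0.37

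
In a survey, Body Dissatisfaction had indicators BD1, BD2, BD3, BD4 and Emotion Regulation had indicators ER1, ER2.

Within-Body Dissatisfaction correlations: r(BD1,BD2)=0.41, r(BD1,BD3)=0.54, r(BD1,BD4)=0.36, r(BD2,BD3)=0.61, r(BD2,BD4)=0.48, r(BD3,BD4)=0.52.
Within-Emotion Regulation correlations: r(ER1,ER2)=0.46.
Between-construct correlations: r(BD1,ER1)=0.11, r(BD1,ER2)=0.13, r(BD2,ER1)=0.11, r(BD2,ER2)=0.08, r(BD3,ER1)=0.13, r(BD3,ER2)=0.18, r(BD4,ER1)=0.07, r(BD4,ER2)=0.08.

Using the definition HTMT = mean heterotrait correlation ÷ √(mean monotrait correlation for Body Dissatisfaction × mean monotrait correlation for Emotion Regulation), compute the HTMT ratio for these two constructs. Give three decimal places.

0.235

Between-construct mean = 0.89/8 = 0.1113.
Mean within-BD = 2.92/6 = 0.4867; mean within-ER = 0.46/1 = 0.4600.
Geometric mean = √(0.4867 × 0.4600) = 0.4732.
HTMT = 0.1113 / 0.4732 = 0.235.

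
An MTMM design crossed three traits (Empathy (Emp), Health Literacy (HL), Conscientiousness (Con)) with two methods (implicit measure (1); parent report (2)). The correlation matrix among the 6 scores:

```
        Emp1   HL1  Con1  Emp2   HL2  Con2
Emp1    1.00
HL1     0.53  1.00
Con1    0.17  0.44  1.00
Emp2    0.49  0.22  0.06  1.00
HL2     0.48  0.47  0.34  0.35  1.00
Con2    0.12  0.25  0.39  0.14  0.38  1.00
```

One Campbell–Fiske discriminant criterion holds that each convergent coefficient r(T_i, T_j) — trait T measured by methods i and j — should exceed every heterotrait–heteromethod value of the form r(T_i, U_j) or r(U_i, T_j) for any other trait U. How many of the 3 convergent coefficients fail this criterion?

1

Each convergent coefficient versus the relevant comparison correlations:
Emp (methods 1·2): 0.49 vs {0.48, 0.22, 0.12, 0.06} → pass.
HL (methods 1·2): 0.47 vs {0.22, 0.48, 0.25, 0.34} → fail.
Con (methods 1·2): 0.39 vs {0.06, 0.12, 0.34, 0.25} → pass.
1 of 3 fail.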